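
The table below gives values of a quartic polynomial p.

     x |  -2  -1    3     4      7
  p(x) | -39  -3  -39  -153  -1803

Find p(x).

Write p(x) = ax^4 + bx^3 + cx^2 + dx + e. Substituting each data point gives a linear system:
  16a - 8b + 4c - 2d + e = -39
  a - b + c - d + e = -3
  81a + 27b + 9c + 3d + e = -39
  256a + 64b + 16c + 4d + e = -153
  2401a + 343b + 49c + 7d + e = -1803
Solving the system yields a = -1, b = 2, c = -2, d = 1, e = 3.
So p(x) = -x⁴ + 2x³ - 2x² + x + 3.
Check: p(7) = -1803. ✓

p(x) = -x^4 + 2x^3 - 2x^2 + x + 3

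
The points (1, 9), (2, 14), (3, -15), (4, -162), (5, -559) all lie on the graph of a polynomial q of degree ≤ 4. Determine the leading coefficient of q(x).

-2

Write q(x) = ax^4 + bx^3 + cx^2 + dx + e. Substituting each data point gives a linear system:
  a + b + c + d + e = 9
  16a + 8b + 4c + 2d + e = 14
  81a + 27b + 9c + 3d + e = -15
  256a + 64b + 16c + 4d + e = -162
  625a + 125b + 25c + 5d + e = -559
Solving the system yields a = -2, b = 6, c = -3, d = 2, e = 6.
So q(x) = -2x^4 + 6x^3 - 3x^2 + 2x + 6.
The leading coefficient is -2.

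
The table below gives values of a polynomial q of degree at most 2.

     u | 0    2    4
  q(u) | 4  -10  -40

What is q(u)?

Using the Lagrange interpolation formula with nodes 0, 2, 4:
  L_0(u) = (u - 2)(u - 4) / 8
  L_1(u) = u(u - 4) / -4
  L_2(u) = u(u - 2) / 8
Then q(u) = 4·L_0(u) - 10·L_1(u) - 40·L_2(u).
Expanding and collecting terms gives q(u) = -2u^2 - 3u + 4.
Check: q(4) = -40. ✓

q(u) = -2u^2 - 3u + 4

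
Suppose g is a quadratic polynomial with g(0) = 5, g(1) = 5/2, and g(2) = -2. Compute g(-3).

1/2

Using the Lagrange interpolation formula with nodes 0, 1, 2:
  L_0(u) = (u - 1)(u - 2) / 2
  L_1(u) = u(u - 2) / -1
  L_2(u) = u(u - 1) / 2
Then g(u) = 5·L_0(u) + 5/2·L_1(u) - 2·L_2(u).
Expanding and collecting terms gives g(u) = -u² - (3/2)u + 5.
Evaluating at u = -3: g(-3) = 1/2.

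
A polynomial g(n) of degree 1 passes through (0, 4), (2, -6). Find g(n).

Using the Lagrange interpolation formula with nodes 0, 2:
  L_0(n) = (n - 2) / -2
  L_1(n) = n / 2
Then g(n) = 4·L_0(n) - 6·L_1(n).
Expanding and collecting terms gives g(n) = -5n + 4.
Check: g(2) = -6. ✓

g(n) = -5n + 4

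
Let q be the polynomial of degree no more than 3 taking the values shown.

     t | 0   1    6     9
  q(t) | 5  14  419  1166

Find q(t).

Using the Lagrange interpolation formula with nodes 0, 1, 6, 9:
  L_0(t) = (t - 1)(t - 6)(t - 9) / -54
  L_1(t) = t(t - 6)(t - 9) / 40
  L_2(t) = t(t - 1)(t - 9) / -90
  L_3(t) = t(t - 1)(t - 6) / 216
Then q(t) = 5·L_0(t) + 14·L_1(t) + 419·L_2(t) + 1166·L_3(t).
Expanding and collecting terms gives q(t) = t^3 + 5t^2 + 3t + 5.
Check: q(0) = 5. ✓

q(t) = t^3 + 5t^2 + 3t + 5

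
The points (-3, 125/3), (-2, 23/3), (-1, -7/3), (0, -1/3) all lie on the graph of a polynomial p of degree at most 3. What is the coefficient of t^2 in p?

Write p(t) = at^3 + bt^2 + ct + d. Substituting each data point gives a linear system:
  -27a + 9b - 3c + d = 125/3
  -8a + 4b - 2c + d = 23/3
  -a + b - c + d = -7/3
  d = -1/3
Solving the system yields a = -2, b = 0, c = 4, d = -1/3.
So p(t) = -2t^3 + 4t - 1/3.
The coefficient of t^2 is 0.

0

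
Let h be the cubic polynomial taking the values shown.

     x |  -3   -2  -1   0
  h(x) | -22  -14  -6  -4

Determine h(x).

h(x) = -x^3 - 6x^2 - 3x - 4

Write h(x) = ax^3 + bx^2 + cx + d. Substituting each data point gives a linear system:
  -27a + 9b - 3c + d = -22
  -8a + 4b - 2c + d = -14
  -a + b - c + d = -6
  d = -4
Solving the system yields a = -1, b = -6, c = -3, d = -4.
So h(x) = -x^3 - 6x^2 - 3x - 4.
Check: h(-2) = -14. ✓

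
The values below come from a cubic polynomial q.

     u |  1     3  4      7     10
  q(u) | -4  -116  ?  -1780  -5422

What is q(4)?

-298

The 4 known points determine the degree-3 polynomial uniquely.
Write q(u) = au^3 + bu^2 + cu + d. Substituting each data point gives a linear system:
  a + b + c + d = -4
  27a + 9b + 3c + d = -116
  343a + 49b + 7c + d = -1780
  1000a + 100b + 10c + d = -5422
Solving the system yields a = -6, b = 6, c = -2, d = -2.
So q(u) = -6u^3 + 6u^2 - 2u - 2.
Then q(4) = -298.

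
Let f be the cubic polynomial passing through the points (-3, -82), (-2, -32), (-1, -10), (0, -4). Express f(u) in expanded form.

Using the Lagrange interpolation formula with nodes -3, -2, -1, 0:
  L_0(u) = (u + 2)(u + 1)u / -6
  L_1(u) = (u + 3)(u + 1)u / 2
  L_2(u) = (u + 3)(u + 2)u / -2
  L_3(u) = (u + 3)(u + 2)(u + 1) / 6
Then f(u) = -82·L_0(u) - 32·L_1(u) - 10·L_2(u) - 4·L_3(u).
Expanding and collecting terms gives f(u) = 2u³ - 2u² + 2u - 4.
Check: f(0) = -4. ✓

f(u) = 2u^3 - 2u^2 + 2u - 4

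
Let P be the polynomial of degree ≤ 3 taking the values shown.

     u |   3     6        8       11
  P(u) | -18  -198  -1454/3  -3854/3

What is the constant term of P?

6

Write P(u) = au^3 + bu^2 + cu + d. Substituting each data point gives a linear system:
  27a + 9b + 3c + d = -18
  216a + 36b + 6c + d = -198
  512a + 64b + 8c + d = -1454/3
  1331a + 121b + 11c + d = -3854/3
Solving the system yields a = -1, b = 1/3, c = 0, d = 6.
So P(u) = -u³ + (1/3)u² + 6.
The constant term is 6.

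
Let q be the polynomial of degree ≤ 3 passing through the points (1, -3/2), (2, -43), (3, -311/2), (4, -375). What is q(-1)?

25/2

Using the Lagrange interpolation formula with nodes 1, 2, 3, 4:
  L_0(t) = (t - 2)(t - 3)(t - 4) / -6
  L_1(t) = (t - 1)(t - 3)(t - 4) / 2
  L_2(t) = (t - 1)(t - 2)(t - 4) / -2
  L_3(t) = (t - 1)(t - 2)(t - 3) / 6
Then q(t) = -3/2·L_0(t) - 43·L_1(t) - 311/2·L_2(t) - 375·L_3(t).
Expanding and collecting terms gives q(t) = -6t^3 + (1/2)t^2 - t + 5.
Evaluating at t = -1: q(-1) = 25/2.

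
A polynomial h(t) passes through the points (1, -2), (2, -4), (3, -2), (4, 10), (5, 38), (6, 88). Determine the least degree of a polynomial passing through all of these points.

Forward differences of the values at t = 1, 2, 3, 4, 5, 6:
  h  : -2  -4  -2  10  38  88
  Δ  : -2  2  12  28  50
  Δ^2: 4  10  16  22
  Δ^3: 6  6  6
  Δ^4: 0  0
  Δ^5: 0
The third differences are constant (6) and nonzero, while all higher differences vanish, so the minimal degree is 3.

3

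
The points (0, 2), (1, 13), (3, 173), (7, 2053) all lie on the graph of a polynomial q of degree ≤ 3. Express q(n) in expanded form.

Write q(n) = an^3 + bn^2 + cn + d. Substituting each data point gives a linear system:
  d = 2
  a + b + c + d = 13
  27a + 9b + 3c + d = 173
  343a + 49b + 7c + d = 2053
Solving the system yields a = 6, b = -1, c = 6, d = 2.
So q(n) = 6n³ - n² + 6n + 2.
Check: q(0) = 2. ✓

q(n) = 6n^3 - n^2 + 6n + 2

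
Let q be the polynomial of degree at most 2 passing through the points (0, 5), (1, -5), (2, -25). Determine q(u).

Using the Lagrange interpolation formula with nodes 0, 1, 2:
  L_0(u) = (u - 1)(u - 2) / 2
  L_1(u) = u(u - 2) / -1
  L_2(u) = u(u - 1) / 2
Then q(u) = 5·L_0(u) - 5·L_1(u) - 25·L_2(u).
Expanding and collecting terms gives q(u) = -5u^2 - 5u + 5.
Check: q(1) = -5. ✓

q(u) = -5u^2 - 5u + 5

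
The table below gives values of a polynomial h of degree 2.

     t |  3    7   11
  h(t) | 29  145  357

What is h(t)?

h(t) = 3t^2 - t + 5

Write h(t) = at^2 + bt + c. Substituting each data point gives a linear system:
  9a + 3b + c = 29
  49a + 7b + c = 145
  121a + 11b + c = 357
Solving the system yields a = 3, b = -1, c = 5.
So h(t) = 3t^2 - t + 5.
Check: h(11) = 357. ✓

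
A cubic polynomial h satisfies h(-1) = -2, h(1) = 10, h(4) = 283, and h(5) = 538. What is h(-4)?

-245

Write h(u) = au^3 + bu^2 + cu + d. Substituting each data point gives a linear system:
  -a + b - c + d = -2
  a + b + c + d = 10
  64a + 16b + 4c + d = 283
  125a + 25b + 5c + d = 538
Solving the system yields a = 4, b = 1, c = 2, d = 3.
So h(u) = 4u^3 + u^2 + 2u + 3.
Then h(-4) = -245.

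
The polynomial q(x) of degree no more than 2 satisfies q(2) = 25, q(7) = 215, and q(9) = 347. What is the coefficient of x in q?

Write q(x) = ax^2 + bx + c. Substituting each data point gives a linear system:
  4a + 2b + c = 25
  49a + 7b + c = 215
  81a + 9b + c = 347
Solving the system yields a = 4, b = 2, c = 5.
So q(x) = 4x^2 + 2x + 5.
The coefficient of x is 2.

2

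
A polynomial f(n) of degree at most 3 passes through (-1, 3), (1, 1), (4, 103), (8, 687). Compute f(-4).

Using the Lagrange interpolation formula with nodes -1, 1, 4, 8:
  L_0(n) = (n - 1)(n - 4)(n - 8) / -90
  L_1(n) = (n + 1)(n - 4)(n - 8) / 42
  L_2(n) = (n + 1)(n - 1)(n - 8) / -60
  L_3(n) = (n + 1)(n - 1)(n - 4) / 252
Then f(n) = 3·L_0(n) + 1·L_1(n) + 103·L_2(n) + 687·L_3(n).
Expanding and collecting terms gives f(n) = n³ + 3n² - 2n - 1.
Evaluating at n = -4: f(-4) = -9.

-9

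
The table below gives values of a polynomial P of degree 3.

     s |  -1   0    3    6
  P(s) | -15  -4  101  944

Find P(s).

Using the Lagrange interpolation formula with nodes -1, 0, 3, 6:
  L_0(s) = s(s - 3)(s - 6) / -28
  L_1(s) = (s + 1)(s - 3)(s - 6) / 18
  L_2(s) = (s + 1)s(s - 6) / -36
  L_3(s) = (s + 1)s(s - 3) / 126
Then P(s) = -15·L_0(s) - 4·L_1(s) + 101·L_2(s) + 944·L_3(s).
Expanding and collecting terms gives P(s) = 5s³ - 4s² + 2s - 4.
Check: P(-1) = -15. ✓

P(s) = 5s^3 - 4s^2 + 2s - 4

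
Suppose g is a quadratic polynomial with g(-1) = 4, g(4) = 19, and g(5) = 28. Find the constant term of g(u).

3

Write g(u) = au^2 + bu + c. Substituting each data point gives a linear system:
  a - b + c = 4
  16a + 4b + c = 19
  25a + 5b + c = 28
Solving the system yields a = 1, b = 0, c = 3.
So g(u) = u^2 + 3.
The constant term is 3.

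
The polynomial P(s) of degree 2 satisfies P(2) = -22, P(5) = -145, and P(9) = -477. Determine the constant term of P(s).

Write P(s) = as^2 + bs + c. Substituting each data point gives a linear system:
  4a + 2b + c = -22
  25a + 5b + c = -145
  81a + 9b + c = -477
Solving the system yields a = -6, b = 1, c = 0.
So P(s) = -6s² + s.
The constant term is 0.

0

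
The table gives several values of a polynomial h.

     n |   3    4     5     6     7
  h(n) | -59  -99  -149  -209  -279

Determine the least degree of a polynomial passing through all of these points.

2

Forward differences of the values at n = 3, 4, 5, 6, 7:
  h  : -59  -99  -149  -209  -279
  Δ  : -40  -50  -60  -70
  Δ^2: -10  -10  -10
  Δ^3: 0  0
  Δ^4: 0
The second differences are constant (-10) and nonzero, while all higher differences vanish, so the minimal degree is 2.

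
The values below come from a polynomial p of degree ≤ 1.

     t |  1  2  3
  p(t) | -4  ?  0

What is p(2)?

-2

On equispaced nodes a degree-1 polynomial has vanishing second forward difference, so
  p(1) - 2·p(2) + p(3) = 0.
Substituting the known values and solving for p(2):
  -2·p(2) = 4
  p(2) = -2.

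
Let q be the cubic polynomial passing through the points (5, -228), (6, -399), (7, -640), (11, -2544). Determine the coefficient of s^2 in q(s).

Write q(s) = as^3 + bs^2 + cs + d. Substituting each data point gives a linear system:
  125a + 25b + 5c + d = -228
  216a + 36b + 6c + d = -399
  343a + 49b + 7c + d = -640
  1331a + 121b + 11c + d = -2544
Solving the system yields a = -2, b = 1, c = 0, d = -3.
So q(s) = -2s^3 + s^2 - 3.
The coefficient of s^2 is 1.

1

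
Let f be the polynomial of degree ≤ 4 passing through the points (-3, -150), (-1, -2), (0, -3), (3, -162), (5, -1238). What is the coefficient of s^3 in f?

0

Write f(s) = as^4 + bs^3 + cs^2 + ds + e. Substituting each data point gives a linear system:
  81a - 27b + 9c - 3d + e = -150
  a - b + c - d + e = -2
  e = -3
  81a + 27b + 9c + 3d + e = -162
  625a + 125b + 25c + 5d + e = -1238
Solving the system yields a = -2, b = 0, c = 1, d = -2, e = -3.
So f(s) = -2s^4 + s^2 - 2s - 3.
The coefficient of s^3 is 0.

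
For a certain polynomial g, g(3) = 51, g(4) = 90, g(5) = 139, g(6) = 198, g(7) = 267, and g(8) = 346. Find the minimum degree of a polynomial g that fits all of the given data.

2

Forward differences of the values at u = 3, 4, 5, 6, 7, 8:
  g  : 51  90  139  198  267  346
  Δ  : 39  49  59  69  79
  Δ^2: 10  10  10  10
  Δ^3: 0  0  0
  Δ^4: 0  0
  Δ^5: 0
The second differences are constant (10) and nonzero, while all higher differences vanish, so the minimal degree is 2.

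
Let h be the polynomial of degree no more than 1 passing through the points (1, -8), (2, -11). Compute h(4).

Write h(u) = au + b. Substituting each data point gives a linear system:
  a + b = -8
  2a + b = -11
Solving the system yields a = -3, b = -5.
So h(u) = -3u - 5.
Then h(4) = -17.

-17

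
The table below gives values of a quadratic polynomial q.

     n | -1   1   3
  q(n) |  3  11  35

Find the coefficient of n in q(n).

Write q(n) = an^2 + bn + c. Substituting each data point gives a linear system:
  a - b + c = 3
  a + b + c = 11
  9a + 3b + c = 35
Solving the system yields a = 2, b = 4, c = 5.
So q(n) = 2n^2 + 4n + 5.
The coefficient of n is 4.

4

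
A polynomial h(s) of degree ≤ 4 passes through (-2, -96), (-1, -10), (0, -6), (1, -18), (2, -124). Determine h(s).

Using the Lagrange interpolation formula with nodes -2, -1, 0, 1, 2:
  L_0(s) = (s + 1)s(s - 1)(s - 2) / 24
  L_1(s) = (s + 2)s(s - 1)(s - 2) / -6
  L_2(s) = (s + 2)(s + 1)(s - 1)(s - 2) / 4
  L_3(s) = (s + 2)(s + 1)s(s - 2) / -6
  L_4(s) = (s + 2)(s + 1)s(s - 1) / 24
Then h(s) = -96·L_0(s) - 10·L_1(s) - 6·L_2(s) - 18·L_3(s) - 124·L_4(s).
Expanding and collecting terms gives h(s) = -6s^4 - s^3 - 2s^2 - 3s - 6.
Check: h(-2) = -96. ✓

h(s) = -6s^4 - s^3 - 2s^2 - 3s - 6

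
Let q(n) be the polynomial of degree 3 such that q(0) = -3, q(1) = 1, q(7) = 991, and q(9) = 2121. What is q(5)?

357

Using the Lagrange interpolation formula with nodes 0, 1, 7, 9:
  L_0(n) = (n - 1)(n - 7)(n - 9) / -63
  L_1(n) = n(n - 7)(n - 9) / 48
  L_2(n) = n(n - 1)(n - 9) / -84
  L_3(n) = n(n - 1)(n - 7) / 144
Then q(n) = -3·L_0(n) + 1·L_1(n) + 991·L_2(n) + 2121·L_3(n).
Expanding and collecting terms gives q(n) = 3n^3 - n^2 + 2n - 3.
Evaluating at n = 5: q(5) = 357.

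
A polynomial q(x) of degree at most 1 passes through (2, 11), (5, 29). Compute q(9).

53

Write q(x) = ax + b. Substituting each data point gives a linear system:
  2a + b = 11
  5a + b = 29
Solving the system yields a = 6, b = -1.
So q(x) = 6x - 1.
Then q(9) = 53.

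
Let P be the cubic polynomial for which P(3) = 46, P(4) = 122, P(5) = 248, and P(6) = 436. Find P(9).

Using the Lagrange interpolation formula with nodes 3, 4, 5, 6:
  L_0(u) = (u - 4)(u - 5)(u - 6) / -6
  L_1(u) = (u - 3)(u - 5)(u - 6) / 2
  L_2(u) = (u - 3)(u - 4)(u - 6) / -2
  L_3(u) = (u - 3)(u - 4)(u - 5) / 6
Then P(u) = 46·L_0(u) + 122·L_1(u) + 248·L_2(u) + 436·L_3(u).
Expanding and collecting terms gives P(u) = 2u^3 + u^2 - 5u - 2.
Evaluating at u = 9: P(9) = 1492.

1492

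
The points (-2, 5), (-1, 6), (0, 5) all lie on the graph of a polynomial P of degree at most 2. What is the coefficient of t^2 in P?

Write P(t) = at^2 + bt + c. Substituting each data point gives a linear system:
  4a - 2b + c = 5
  a - b + c = 6
  c = 5
Solving the system yields a = -1, b = -2, c = 5.
So P(t) = -t^2 - 2t + 5.
The leading coefficient is -1.

-1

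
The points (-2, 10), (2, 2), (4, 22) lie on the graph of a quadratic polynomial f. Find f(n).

f(n) = 2n^2 - 2n - 2

Write f(n) = an^2 + bn + c. Substituting each data point gives a linear system:
  4a - 2b + c = 10
  4a + 2b + c = 2
  16a + 4b + c = 22
Solving the system yields a = 2, b = -2, c = -2.
So f(n) = 2n^2 - 2n - 2.
Check: f(4) = 22. ✓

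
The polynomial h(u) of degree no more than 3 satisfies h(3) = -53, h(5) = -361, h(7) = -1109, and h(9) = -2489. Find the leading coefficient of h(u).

-4

Write h(u) = au^3 + bu^2 + cu + d. Substituting each data point gives a linear system:
  27a + 9b + 3c + d = -53
  125a + 25b + 5c + d = -361
  343a + 49b + 7c + d = -1109
  729a + 81b + 9c + d = -2489
Solving the system yields a = -4, b = 5, c = 2, d = 4.
So h(u) = -4u^3 + 5u^2 + 2u + 4.
The leading coefficient is -4.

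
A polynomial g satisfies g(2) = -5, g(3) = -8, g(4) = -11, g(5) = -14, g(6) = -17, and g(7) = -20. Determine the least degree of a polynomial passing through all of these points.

Forward differences of the values at n = 2, 3, 4, 5, 6, 7:
  g  : -5  -8  -11  -14  -17  -20
  Δ  : -3  -3  -3  -3  -3
  Δ^2: 0  0  0  0
  Δ^3: 0  0  0
  Δ^4: 0  0
  Δ^5: 0
The first differences are constant (-3) and nonzero, while all higher differences vanish, so the minimal degree is 1.

1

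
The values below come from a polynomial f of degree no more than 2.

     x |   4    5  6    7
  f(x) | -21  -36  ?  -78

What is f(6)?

-55

On equispaced nodes a degree-2 polynomial has vanishing third forward difference, so
  - f(4) + 3·f(5) - 3·f(6) + f(7) = 0.
Substituting the known values and solving for f(6):
  -3·f(6) = 165
  f(6) = -55.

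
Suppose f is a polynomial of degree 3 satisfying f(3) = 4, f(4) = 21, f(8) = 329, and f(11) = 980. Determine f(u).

Using the Lagrange interpolation formula with nodes 3, 4, 8, 11:
  L_0(u) = (u - 4)(u - 8)(u - 11) / -40
  L_1(u) = (u - 3)(u - 8)(u - 11) / 28
  L_2(u) = (u - 3)(u - 4)(u - 11) / -60
  L_3(u) = (u - 3)(u - 4)(u - 8) / 168
Then f(u) = 4·L_0(u) + 21·L_1(u) + 329·L_2(u) + 980·L_3(u).
Expanding and collecting terms gives f(u) = u^3 - 3u^2 + u + 1.
Check: f(11) = 980. ✓

f(u) = u^3 - 3u^2 + u + 1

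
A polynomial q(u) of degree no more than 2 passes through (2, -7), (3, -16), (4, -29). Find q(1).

Write q(u) = au^2 + bu + c. Substituting each data point gives a linear system:
  4a + 2b + c = -7
  9a + 3b + c = -16
  16a + 4b + c = -29
Solving the system yields a = -2, b = 1, c = -1.
So q(u) = -2u^2 + u - 1.
Then q(1) = -2.

-2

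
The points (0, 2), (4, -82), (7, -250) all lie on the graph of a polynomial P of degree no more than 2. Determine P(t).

P(t) = -5t^2 - t + 2

Write P(t) = at^2 + bt + c. Substituting each data point gives a linear system:
  c = 2
  16a + 4b + c = -82
  49a + 7b + c = -250
Solving the system yields a = -5, b = -1, c = 2.
So P(t) = -5t^2 - t + 2.
Check: P(0) = 2. ✓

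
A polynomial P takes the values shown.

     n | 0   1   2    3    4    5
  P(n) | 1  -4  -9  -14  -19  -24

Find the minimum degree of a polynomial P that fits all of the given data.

1

Forward differences of the values at n = 0, 1, 2, 3, 4, 5:
  P  : 1  -4  -9  -14  -19  -24
  Δ  : -5  -5  -5  -5  -5
  Δ^2: 0  0  0  0
  Δ^3: 0  0  0
  Δ^4: 0  0
  Δ^5: 0
The first differences are constant (-5) and nonzero, while all higher differences vanish, so the minimal degree is 1.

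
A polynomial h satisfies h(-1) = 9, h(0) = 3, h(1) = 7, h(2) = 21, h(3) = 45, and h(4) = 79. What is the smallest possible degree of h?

Forward differences of the values at u = -1, 0, 1, 2, 3, 4:
  h  : 9  3  7  21  45  79
  Δ  : -6  4  14  24  34
  Δ^2: 10  10  10  10
  Δ^3: 0  0  0
  Δ^4: 0  0
  Δ^5: 0
The second differences are constant (10) and nonzero, while all higher differences vanish, so the minimal degree is 2.

2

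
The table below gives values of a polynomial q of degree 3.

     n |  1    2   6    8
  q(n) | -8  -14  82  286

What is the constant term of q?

Write q(n) = an^3 + bn^2 + cn + d. Substituting each data point gives a linear system:
  a + b + c + d = -8
  8a + 4b + 2c + d = -14
  216a + 36b + 6c + d = 82
  512a + 64b + 8c + d = 286
Solving the system yields a = 1, b = -3, c = -4, d = -2.
So q(n) = n^3 - 3n^2 - 4n - 2.
The constant term is -2.

-2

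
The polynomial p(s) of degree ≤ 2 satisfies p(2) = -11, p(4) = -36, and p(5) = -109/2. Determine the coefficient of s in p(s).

-1/2

Write p(s) = as^2 + bs + c. Substituting each data point gives a linear system:
  4a + 2b + c = -11
  16a + 4b + c = -36
  25a + 5b + c = -109/2
Solving the system yields a = -2, b = -1/2, c = -2.
So p(s) = -2s^2 - (1/2)s - 2.
The coefficient of s is -1/2.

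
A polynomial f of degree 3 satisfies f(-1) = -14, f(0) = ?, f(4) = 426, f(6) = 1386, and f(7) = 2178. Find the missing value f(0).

-6

The 4 known points determine the degree-3 polynomial uniquely.
Write f(s) = as^3 + bs^2 + cs + d. Substituting each data point gives a linear system:
  -a + b - c + d = -14
  64a + 16b + 4c + d = 426
  216a + 36b + 6c + d = 1386
  343a + 49b + 7c + d = 2178
Solving the system yields a = 6, b = 2, c = 4, d = -6.
So f(s) = 6s^3 + 2s^2 + 4s - 6.
Then f(0) = -6.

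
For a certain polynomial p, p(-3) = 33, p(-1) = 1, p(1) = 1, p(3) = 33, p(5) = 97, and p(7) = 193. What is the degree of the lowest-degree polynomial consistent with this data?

Forward differences of the values at s = -3, -1, 1, 3, 5, 7:
  p  : 33  1  1  33  97  193
  Δ  : -32  0  32  64  96
  Δ^2: 32  32  32  32
  Δ^3: 0  0  0
  Δ^4: 0  0
  Δ^5: 0
The second differences are constant (32) and nonzero, while all higher differences vanish, so the minimal degree is 2.

2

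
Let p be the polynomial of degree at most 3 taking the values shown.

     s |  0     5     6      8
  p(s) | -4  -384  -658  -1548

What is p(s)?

Write p(s) = as^3 + bs^2 + cs + d. Substituting each data point gives a linear system:
  d = -4
  125a + 25b + 5c + d = -384
  216a + 36b + 6c + d = -658
  512a + 64b + 8c + d = -1548
Solving the system yields a = -3, b = 0, c = -1, d = -4.
So p(s) = -3s³ - s - 4.
Check: p(5) = -384. ✓

p(s) = -3s^3 - s - 4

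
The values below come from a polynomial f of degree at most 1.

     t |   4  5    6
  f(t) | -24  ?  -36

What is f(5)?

The 2 known points determine the degree-1 polynomial uniquely.
Write f(t) = at + b. Substituting each data point gives a linear system:
  4a + b = -24
  6a + b = -36
Solving the system yields a = -6, b = 0.
So f(t) = -6t.
Then f(5) = -30.

-30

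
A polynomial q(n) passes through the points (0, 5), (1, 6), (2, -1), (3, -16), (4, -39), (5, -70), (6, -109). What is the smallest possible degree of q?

2

Forward differences of the values at n = 0, 1, 2, 3, 4, 5, 6:
  q  : 5  6  -1  -16  -39  -70  -109
  Δ  : 1  -7  -15  -23  -31  -39
  Δ^2: -8  -8  -8  -8  -8
  Δ^3: 0  0  0  0
  Δ^4: 0  0  0
  Δ^5: 0  0
  Δ^6: 0
The second differences are constant (-8) and nonzero, while all higher differences vanish, so the minimal degree is 2.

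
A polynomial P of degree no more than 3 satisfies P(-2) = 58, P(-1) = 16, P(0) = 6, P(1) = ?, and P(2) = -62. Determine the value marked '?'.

-8

On equispaced nodes a degree-3 polynomial has vanishing fourth forward difference, so
  P(-2) - 4·P(-1) + 6·P(0) - 4·P(1) + P(2) = 0.
Substituting the known values and solving for P(1):
  -4·P(1) = 32
  P(1) = -8.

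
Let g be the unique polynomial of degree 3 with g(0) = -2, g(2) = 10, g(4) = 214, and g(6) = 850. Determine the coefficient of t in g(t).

-2

Write g(t) = at^3 + bt^2 + ct + d. Substituting each data point gives a linear system:
  d = -2
  8a + 4b + 2c + d = 10
  64a + 16b + 4c + d = 214
  216a + 36b + 6c + d = 850
Solving the system yields a = 5, b = -6, c = -2, d = -2.
So g(t) = 5t^3 - 6t^2 - 2t - 2.
The coefficient of t is -2.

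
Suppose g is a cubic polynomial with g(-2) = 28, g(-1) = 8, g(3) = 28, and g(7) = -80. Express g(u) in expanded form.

Write g(u) = au^3 + bu^2 + cu + d. Substituting each data point gives a linear system:
  -8a + 4b - 2c + d = 28
  -a + b - c + d = 8
  27a + 9b + 3c + d = 28
  343a + 49b + 7c + d = -80
Solving the system yields a = -1, b = 5, c = 2, d = 4.
So g(u) = -u³ + 5u² + 2u + 4.
Check: g(7) = -80. ✓

g(u) = -u^3 + 5u^2 + 2u + 4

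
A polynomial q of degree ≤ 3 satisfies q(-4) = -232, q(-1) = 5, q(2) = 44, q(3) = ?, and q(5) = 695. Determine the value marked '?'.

153

The 4 known points determine the degree-3 polynomial uniquely.
Write q(t) = at^3 + bt^2 + ct + d. Substituting each data point gives a linear system:
  -64a + 16b - 4c + d = -232
  -a + b - c + d = 5
  8a + 4b + 2c + d = 44
  125a + 25b + 5c + d = 695
Solving the system yields a = 5, b = 4, c = -6, d = 0.
So q(t) = 5t³ + 4t² - 6t.
Then q(3) = 153.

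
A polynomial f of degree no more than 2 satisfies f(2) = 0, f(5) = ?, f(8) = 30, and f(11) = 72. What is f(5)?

On equispaced nodes a degree-2 polynomial has vanishing third forward difference, so
  - f(2) + 3·f(5) - 3·f(8) + f(11) = 0.
Substituting the known values and solving for f(5):
  3·f(5) = 18
  f(5) = 6.

6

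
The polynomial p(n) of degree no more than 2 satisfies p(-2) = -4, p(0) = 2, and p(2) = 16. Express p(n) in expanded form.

p(n) = n^2 + 5n + 2

Using the Lagrange interpolation formula with nodes -2, 0, 2:
  L_0(n) = n(n - 2) / 8
  L_1(n) = (n + 2)(n - 2) / -4
  L_2(n) = (n + 2)n / 8
Then p(n) = -4·L_0(n) + 2·L_1(n) + 16·L_2(n).
Expanding and collecting terms gives p(n) = n² + 5n + 2.
Check: p(-2) = -4. ✓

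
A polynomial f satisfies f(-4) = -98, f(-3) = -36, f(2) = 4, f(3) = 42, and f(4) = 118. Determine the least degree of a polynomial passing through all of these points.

3

Divided differences on the nodes -4, -3, 2, 3, 4:
  order 0: -98  -36  4  42  118
  order 1: 62  8  38  76
  order 2: -9  5  19
  order 3: 2  2
  order 4: 0
The order-3 divided differences are all 2 (nonzero) and every higher order vanishes, so the data lies on a polynomial of degree exactly 3.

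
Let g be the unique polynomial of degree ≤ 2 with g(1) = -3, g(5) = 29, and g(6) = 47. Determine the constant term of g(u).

Write g(u) = au^2 + bu + c. Substituting each data point gives a linear system:
  a + b + c = -3
  25a + 5b + c = 29
  36a + 6b + c = 47
Solving the system yields a = 2, b = -4, c = -1.
So g(u) = 2u² - 4u - 1.
The constant term is -1.

-1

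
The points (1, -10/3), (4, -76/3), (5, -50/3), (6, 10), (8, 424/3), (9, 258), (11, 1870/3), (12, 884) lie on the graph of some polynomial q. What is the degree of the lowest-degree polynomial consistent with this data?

Divided differences on the nodes 1, 4, 5, 6, 8, 9, 11, 12:
  order 0: -10/3  -76/3  -50/3  10  424/3  258  1870/3  884
  order 1: -22/3  26/3  80/3  197/3  350/3  548/3  782/3
  order 2: 4  9  13  17  22  26
  order 3: 1  1  1  1  1
  order 4: 0  0  0  0
  order 5: 0  0  0
  order 6: 0  0
  order 7: 0
The order-3 divided differences are all 1 (nonzero) and every higher order vanishes, so the data lies on a polynomial of degree exactly 3.

3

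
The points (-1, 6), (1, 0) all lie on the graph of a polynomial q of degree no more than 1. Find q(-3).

12

Write q(t) = at + b. Substituting each data point gives a linear system:
  -a + b = 6
  a + b = 0
Solving the system yields a = -3, b = 3.
So q(t) = -3t + 3.
Then q(-3) = 12.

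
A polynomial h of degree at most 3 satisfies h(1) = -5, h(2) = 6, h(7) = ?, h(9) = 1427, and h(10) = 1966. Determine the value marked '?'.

The 4 known points determine the degree-3 polynomial uniquely.
Write h(u) = au^3 + bu^2 + cu + d. Substituting each data point gives a linear system:
  a + b + c + d = -5
  8a + 4b + 2c + d = 6
  729a + 81b + 9c + d = 1427
  1000a + 100b + 10c + d = 1966
Solving the system yields a = 2, b = 0, c = -3, d = -4.
So h(u) = 2u³ - 3u - 4.
Then h(7) = 661.

661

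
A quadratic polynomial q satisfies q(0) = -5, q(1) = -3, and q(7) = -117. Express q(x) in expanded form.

q(x) = -3x^2 + 5x - 5

Using the Lagrange interpolation formula with nodes 0, 1, 7:
  L_0(x) = (x - 1)(x - 7) / 7
  L_1(x) = x(x - 7) / -6
  L_2(x) = x(x - 1) / 42
Then q(x) = -5·L_0(x) - 3·L_1(x) - 117·L_2(x).
Expanding and collecting terms gives q(x) = -3x^2 + 5x - 5.
Check: q(0) = -5. ✓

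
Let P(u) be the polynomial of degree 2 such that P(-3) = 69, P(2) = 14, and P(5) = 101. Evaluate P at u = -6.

222

Using the Lagrange interpolation formula with nodes -3, 2, 5:
  L_0(u) = (u - 2)(u - 5) / 40
  L_1(u) = (u + 3)(u - 5) / -15
  L_2(u) = (u + 3)(u - 2) / 24
Then P(u) = 69·L_0(u) + 14·L_1(u) + 101·L_2(u).
Expanding and collecting terms gives P(u) = 5u^2 - 6u + 6.
Evaluating at u = -6: P(-6) = 222.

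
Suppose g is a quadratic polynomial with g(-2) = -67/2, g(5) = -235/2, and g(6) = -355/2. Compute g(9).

-859/2

Write g(s) = as^2 + bs + c. Substituting each data point gives a linear system:
  4a - 2b + c = -67/2
  25a + 5b + c = -235/2
  36a + 6b + c = -355/2
Solving the system yields a = -6, b = 6, c = 5/2.
So g(s) = -6s^2 + 6s + 5/2.
Then g(9) = -859/2.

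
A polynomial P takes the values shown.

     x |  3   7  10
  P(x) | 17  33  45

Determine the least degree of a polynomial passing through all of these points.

1

Divided differences on the nodes 3, 7, 10:
  order 0: 17  33  45
  order 1: 4  4
  order 2: 0
The order-1 divided differences are all 4 (nonzero) and every higher order vanishes, so the data lies on a polynomial of degree exactly 1.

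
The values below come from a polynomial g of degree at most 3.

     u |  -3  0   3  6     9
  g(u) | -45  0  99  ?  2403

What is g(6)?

The 4 known points determine the degree-3 polynomial uniquely.
Write g(u) = au^3 + bu^2 + cu + d. Substituting each data point gives a linear system:
  -27a + 9b - 3c + d = -45
  d = 0
  27a + 9b + 3c + d = 99
  729a + 81b + 9c + d = 2403
Solving the system yields a = 3, b = 3, c = -3, d = 0.
So g(u) = 3u^3 + 3u^2 - 3u.
Then g(6) = 738.

738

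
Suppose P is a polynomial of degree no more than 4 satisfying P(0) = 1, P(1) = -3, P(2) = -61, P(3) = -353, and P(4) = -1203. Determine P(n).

Write P(n) = an^4 + bn^3 + cn^2 + dn + e. Substituting each data point gives a linear system:
  e = 1
  a + b + c + d + e = -3
  16a + 8b + 4c + 2d + e = -61
  81a + 27b + 9c + 3d + e = -353
  256a + 64b + 16c + 4d + e = -1203
Solving the system yields a = -6, b = 6, c = -3, d = -1, e = 1.
So P(n) = -6n⁴ + 6n³ - 3n² - n + 1.
Check: P(4) = -1203. ✓

P(n) = -6n^4 + 6n^3 - 3n^2 - n + 1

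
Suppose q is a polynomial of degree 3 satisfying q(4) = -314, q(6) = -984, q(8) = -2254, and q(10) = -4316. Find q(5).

Forward differences of the values at u = 4, 6, 8, 10:
  q  : -314  -984  -2254  -4316
  Δ  : -670  -1270  -2062
  Δ^2: -600  -792
  Δ^3: -192
The third differences are constant, confirming degree 3.
Interpolating (Newton forward form) and evaluating at u = 5 gives q(5) = -586.

-586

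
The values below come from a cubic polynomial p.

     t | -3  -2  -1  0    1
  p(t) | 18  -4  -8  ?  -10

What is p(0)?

On equispaced nodes a degree-3 polynomial has vanishing fourth forward difference, so
  p(-3) - 4·p(-2) + 6·p(-1) - 4·p(0) + p(1) = 0.
Substituting the known values and solving for p(0):
  -4·p(0) = 24
  p(0) = -6.

-6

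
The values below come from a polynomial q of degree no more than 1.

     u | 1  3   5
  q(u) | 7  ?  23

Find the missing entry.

The 2 known points determine the degree-1 polynomial uniquely.
Write q(u) = au + b. Substituting each data point gives a linear system:
  a + b = 7
  5a + b = 23
Solving the system yields a = 4, b = 3.
So q(u) = 4u + 3.
Then q(3) = 15.

15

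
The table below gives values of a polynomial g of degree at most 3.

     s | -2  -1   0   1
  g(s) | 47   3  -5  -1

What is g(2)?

Write g(s) = as^3 + bs^2 + cs + d. Substituting each data point gives a linear system:
  -8a + 4b - 2c + d = 47
  -a + b - c + d = 3
  d = -5
  a + b + c + d = -1
Solving the system yields a = -4, b = 6, c = 2, d = -5.
So g(s) = -4s^3 + 6s^2 + 2s - 5.
Then g(2) = -9.

-9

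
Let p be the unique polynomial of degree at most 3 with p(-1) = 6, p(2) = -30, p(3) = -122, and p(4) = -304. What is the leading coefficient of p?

-5

Write p(s) = as^3 + bs^2 + cs + d. Substituting each data point gives a linear system:
  -a + b - c + d = 6
  8a + 4b + 2c + d = -30
  27a + 9b + 3c + d = -122
  64a + 16b + 4c + d = -304
Solving the system yields a = -5, b = 0, c = 3, d = 4.
So p(s) = -5s^3 + 3s + 4.
The leading coefficient is -5.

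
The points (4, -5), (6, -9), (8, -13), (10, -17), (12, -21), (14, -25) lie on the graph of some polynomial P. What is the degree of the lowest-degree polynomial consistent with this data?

Forward differences of the values at s = 4, 6, 8, 10, 12, 14:
  P  : -5  -9  -13  -17  -21  -25
  Δ  : -4  -4  -4  -4  -4
  Δ^2: 0  0  0  0
  Δ^3: 0  0  0
  Δ^4: 0  0
  Δ^5: 0
The first differences are constant (-4) and nonzero, while all higher differences vanish, so the minimal degree is 1.

1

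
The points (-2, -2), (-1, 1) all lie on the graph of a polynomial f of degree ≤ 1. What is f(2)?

10

Using the Lagrange interpolation formula with nodes -2, -1:
  L_0(s) = (s + 1) / -1
  L_1(s) = (s + 2) / 1
Then f(s) = -2·L_0(s) + 1·L_1(s).
Expanding and collecting terms gives f(s) = 3s + 4.
Evaluating at s = 2: f(2) = 10.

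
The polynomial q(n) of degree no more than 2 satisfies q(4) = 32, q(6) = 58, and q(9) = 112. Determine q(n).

Using the Lagrange interpolation formula with nodes 4, 6, 9:
  L_0(n) = (n - 6)(n - 9) / 10
  L_1(n) = (n - 4)(n - 9) / -6
  L_2(n) = (n - 4)(n - 6) / 15
Then q(n) = 32·L_0(n) + 58·L_1(n) + 112·L_2(n).
Expanding and collecting terms gives q(n) = n² + 3n + 4.
Check: q(4) = 32. ✓

q(n) = n^2 + 3n + 4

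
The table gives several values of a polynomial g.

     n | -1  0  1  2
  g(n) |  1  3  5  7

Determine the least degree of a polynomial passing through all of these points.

Forward differences of the values at n = -1, 0, 1, 2:
  g  : 1  3  5  7
  Δ  : 2  2  2
  Δ^2: 0  0
  Δ^3: 0
The first differences are constant (2) and nonzero, while all higher differences vanish, so the minimal degree is 1.

1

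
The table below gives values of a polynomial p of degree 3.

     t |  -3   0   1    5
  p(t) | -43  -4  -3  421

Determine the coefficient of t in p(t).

Write p(t) = at^3 + bt^2 + ct + d. Substituting each data point gives a linear system:
  -27a + 9b - 3c + d = -43
  d = -4
  a + b + c + d = -3
  125a + 25b + 5c + d = 421
Solving the system yields a = 3, b = 3, c = -5, d = -4.
So p(t) = 3t^3 + 3t^2 - 5t - 4.
The coefficient of t is -5.

-5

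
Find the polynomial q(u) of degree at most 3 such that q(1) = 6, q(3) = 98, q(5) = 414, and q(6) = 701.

q(u) = 3u^3 + u^2 + 3u - 1

Write q(u) = au^3 + bu^2 + cu + d. Substituting each data point gives a linear system:
  a + b + c + d = 6
  27a + 9b + 3c + d = 98
  125a + 25b + 5c + d = 414
  216a + 36b + 6c + d = 701
Solving the system yields a = 3, b = 1, c = 3, d = -1.
So q(u) = 3u^3 + u^2 + 3u - 1.
Check: q(1) = 6. ✓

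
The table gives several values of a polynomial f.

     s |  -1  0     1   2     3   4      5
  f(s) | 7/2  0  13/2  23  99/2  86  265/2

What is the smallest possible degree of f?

2

Forward differences of the values at s = -1, 0, 1, 2, 3, 4, 5:
  f  : 7/2  0  13/2  23  99/2  86  265/2
  Δ  : -7/2  13/2  33/2  53/2  73/2  93/2
  Δ^2: 10  10  10  10  10
  Δ^3: 0  0  0  0
  Δ^4: 0  0  0
  Δ^5: 0  0
  Δ^6: 0
The second differences are constant (10) and nonzero, while all higher differences vanish, so the minimal degree is 2.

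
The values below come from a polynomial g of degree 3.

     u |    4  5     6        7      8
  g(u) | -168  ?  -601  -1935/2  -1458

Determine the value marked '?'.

The 4 known points determine the degree-3 polynomial uniquely.
Write g(u) = au^3 + bu^2 + cu + d. Substituting each data point gives a linear system:
  64a + 16b + 4c + d = -168
  216a + 36b + 6c + d = -601
  343a + 49b + 7c + d = -1935/2
  512a + 64b + 8c + d = -1458
Solving the system yields a = -3, b = 1, c = 3/2, d = 2.
So g(u) = -3u^3 + u^2 + (3/2)u + 2.
Then g(5) = -681/2.

-681/2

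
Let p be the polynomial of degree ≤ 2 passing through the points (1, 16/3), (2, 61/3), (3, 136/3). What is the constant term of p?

Write p(s) = as^2 + bs + c. Substituting each data point gives a linear system:
  a + b + c = 16/3
  4a + 2b + c = 61/3
  9a + 3b + c = 136/3
Solving the system yields a = 5, b = 0, c = 1/3.
So p(s) = 5s^2 + 1/3.
The constant term is 1/3.

1/3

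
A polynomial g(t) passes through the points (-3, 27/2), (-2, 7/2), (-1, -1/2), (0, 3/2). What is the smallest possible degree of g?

Forward differences of the values at t = -3, -2, -1, 0:
  g  : 27/2  7/2  -1/2  3/2
  Δ  : -10  -4  2
  Δ^2: 6  6
  Δ^3: 0
The second differences are constant (6) and nonzero, while all higher differences vanish, so the minimal degree is 2.

2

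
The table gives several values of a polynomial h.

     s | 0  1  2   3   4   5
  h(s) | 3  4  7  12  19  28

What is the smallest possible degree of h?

2

Forward differences of the values at s = 0, 1, 2, 3, 4, 5:
  h  : 3  4  7  12  19  28
  Δ  : 1  3  5  7  9
  Δ^2: 2  2  2  2
  Δ^3: 0  0  0
  Δ^4: 0  0
  Δ^5: 0
The second differences are constant (2) and nonzero, while all higher differences vanish, so the minimal degree is 2.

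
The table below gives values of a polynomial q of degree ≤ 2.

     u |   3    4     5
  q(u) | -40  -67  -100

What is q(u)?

Using the Lagrange interpolation formula with nodes 3, 4, 5:
  L_0(u) = (u - 4)(u - 5) / 2
  L_1(u) = (u - 3)(u - 5) / -1
  L_2(u) = (u - 3)(u - 4) / 2
Then q(u) = -40·L_0(u) - 67·L_1(u) - 100·L_2(u).
Expanding and collecting terms gives q(u) = -3u² - 6u + 5.
Check: q(5) = -100. ✓

q(u) = -3u^2 - 6u + 5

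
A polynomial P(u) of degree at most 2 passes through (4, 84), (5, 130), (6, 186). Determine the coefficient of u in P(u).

Write P(u) = au^2 + bu + c. Substituting each data point gives a linear system:
  16a + 4b + c = 84
  25a + 5b + c = 130
  36a + 6b + c = 186
Solving the system yields a = 5, b = 1, c = 0.
So P(u) = 5u^2 + u.
The coefficient of u is 1.

1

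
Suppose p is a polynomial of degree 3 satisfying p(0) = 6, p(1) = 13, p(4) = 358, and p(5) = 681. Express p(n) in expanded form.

Write p(n) = an^3 + bn^2 + cn + d. Substituting each data point gives a linear system:
  d = 6
  a + b + c + d = 13
  64a + 16b + 4c + d = 358
  125a + 25b + 5c + d = 681
Solving the system yields a = 5, b = 2, c = 0, d = 6.
So p(n) = 5n^3 + 2n^2 + 6.
Check: p(0) = 6. ✓

p(n) = 5n^3 + 2n^2 + 6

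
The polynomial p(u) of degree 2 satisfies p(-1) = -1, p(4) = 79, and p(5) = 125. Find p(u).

p(u) = 5u^2 + u - 5

Using the Lagrange interpolation formula with nodes -1, 4, 5:
  L_0(u) = (u - 4)(u - 5) / 30
  L_1(u) = (u + 1)(u - 5) / -5
  L_2(u) = (u + 1)(u - 4) / 6
Then p(u) = -1·L_0(u) + 79·L_1(u) + 125·L_2(u).
Expanding and collecting terms gives p(u) = 5u² + u - 5.
Check: p(4) = 79. ✓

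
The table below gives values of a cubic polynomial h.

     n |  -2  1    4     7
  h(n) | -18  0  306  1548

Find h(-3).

-72

Using the Lagrange interpolation formula with nodes -2, 1, 4, 7:
  L_0(n) = (n - 1)(n - 4)(n - 7) / -162
  L_1(n) = (n + 2)(n - 4)(n - 7) / 54
  L_2(n) = (n + 2)(n - 1)(n - 7) / -54
  L_3(n) = (n + 2)(n - 1)(n - 4) / 162
Then h(n) = -18·L_0(n) + 0·L_1(n) + 306·L_2(n) + 1548·L_3(n).
Expanding and collecting terms gives h(n) = 4n^3 + 4n^2 - 2n - 6.
Evaluating at n = -3: h(-3) = -72.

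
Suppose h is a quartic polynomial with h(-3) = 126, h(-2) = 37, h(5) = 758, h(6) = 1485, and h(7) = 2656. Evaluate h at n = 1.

Write h(n) = an^4 + bn^3 + cn^2 + dn + e. Substituting each data point gives a linear system:
  81a - 27b + 9c - 3d + e = 126
  16a - 8b + 4c - 2d + e = 37
  625a + 125b + 25c + 5d + e = 758
  1296a + 216b + 36c + 6d + e = 1485
  2401a + 343b + 49c + 7d + e = 2656
Solving the system yields a = 1, b = 0, c = 5, d = 1, e = 3.
So h(n) = n⁴ + 5n² + n + 3.
Then h(1) = 10.

10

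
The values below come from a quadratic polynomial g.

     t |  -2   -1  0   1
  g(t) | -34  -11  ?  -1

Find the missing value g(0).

0

On equispaced nodes a degree-2 polynomial has vanishing third forward difference, so
  - g(-2) + 3·g(-1) - 3·g(0) + g(1) = 0.
Substituting the known values and solving for g(0):
  -3·g(0) = 0
  g(0) = 0.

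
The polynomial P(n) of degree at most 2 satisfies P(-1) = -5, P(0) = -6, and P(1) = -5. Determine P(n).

P(n) = n^2 - 6

Write P(n) = an^2 + bn + c. Substituting each data point gives a linear system:
  a - b + c = -5
  c = -6
  a + b + c = -5
Solving the system yields a = 1, b = 0, c = -6.
So P(n) = n² - 6.
Check: P(0) = -6. ✓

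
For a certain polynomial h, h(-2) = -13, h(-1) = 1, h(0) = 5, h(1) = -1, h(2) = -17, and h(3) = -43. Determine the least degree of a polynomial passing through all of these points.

2

Forward differences of the values at u = -2, -1, 0, 1, 2, 3:
  h  : -13  1  5  -1  -17  -43
  Δ  : 14  4  -6  -16  -26
  Δ^2: -10  -10  -10  -10
  Δ^3: 0  0  0
  Δ^4: 0  0
  Δ^5: 0
The second differences are constant (-10) and nonzero, while all higher differences vanish, so the minimal degree is 2.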